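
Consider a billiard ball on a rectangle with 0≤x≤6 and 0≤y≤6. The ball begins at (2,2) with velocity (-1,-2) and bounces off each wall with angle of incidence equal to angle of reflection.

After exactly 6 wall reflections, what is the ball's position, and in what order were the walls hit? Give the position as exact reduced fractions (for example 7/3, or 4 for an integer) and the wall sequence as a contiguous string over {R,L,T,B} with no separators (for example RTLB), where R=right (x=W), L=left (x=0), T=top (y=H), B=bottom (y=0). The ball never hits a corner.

1. t=1 → B at (1,0); v=(-1,2)
2. t=1 → L at (0,2); v=(1,2)
3. t=2 → T at (2,6); v=(1,-2)
4. t=3 → B at (5,0); v=(1,2)
5. t=1 → R at (6,2); v=(-1,2)
6. t=2 → T at (4,6); v=(-1,-2)

Final position: (4,6)
Wall sequence: BLTBRT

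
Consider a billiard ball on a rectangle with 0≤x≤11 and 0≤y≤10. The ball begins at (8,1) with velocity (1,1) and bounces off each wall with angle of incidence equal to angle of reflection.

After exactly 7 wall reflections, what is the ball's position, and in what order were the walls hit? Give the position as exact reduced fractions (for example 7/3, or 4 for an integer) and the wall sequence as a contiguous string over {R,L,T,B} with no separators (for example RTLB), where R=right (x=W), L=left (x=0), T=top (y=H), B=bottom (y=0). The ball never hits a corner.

1. t=3 → R at (11,4); v=(-1,1)
2. t=6 → T at (5,10); v=(-1,-1)
3. t=5 → L at (0,5); v=(1,-1)
4. t=5 → B at (5,0); v=(1,1)
5. t=6 → R at (11,6); v=(-1,1)
6. t=4 → T at (7,10); v=(-1,-1)
7. t=7 → L at (0,3); v=(1,-1)

Final position: (0,3)
Wall sequence: RTLBRTL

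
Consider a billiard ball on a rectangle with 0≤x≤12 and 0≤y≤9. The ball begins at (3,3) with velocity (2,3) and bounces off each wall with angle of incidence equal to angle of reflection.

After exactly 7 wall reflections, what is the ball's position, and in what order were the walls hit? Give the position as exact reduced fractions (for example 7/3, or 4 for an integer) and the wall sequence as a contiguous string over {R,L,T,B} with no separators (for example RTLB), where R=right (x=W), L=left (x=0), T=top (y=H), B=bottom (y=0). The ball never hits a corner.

1. t=2 → T at (7,9); v=(2,-3)
2. t=5/2 → R at (12,3/2); v=(-2,-3)
3. t=1/2 → B at (11,0); v=(-2,3)
4. t=3 → T at (5,9); v=(-2,-3)
5. t=5/2 → L at (0,3/2); v=(2,-3)
6. t=1/2 → B at (1,0); v=(2,3)
7. t=3 → T at (7,9); v=(2,-3)

Final position: (7,9)
Wall sequence: TRBTLBT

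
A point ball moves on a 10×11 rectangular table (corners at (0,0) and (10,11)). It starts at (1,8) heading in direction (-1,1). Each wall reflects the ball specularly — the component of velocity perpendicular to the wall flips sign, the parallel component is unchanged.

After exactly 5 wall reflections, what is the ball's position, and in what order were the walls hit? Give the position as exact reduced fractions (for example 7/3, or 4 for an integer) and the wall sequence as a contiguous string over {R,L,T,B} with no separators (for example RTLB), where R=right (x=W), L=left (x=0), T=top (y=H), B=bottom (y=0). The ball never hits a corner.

Final position: (0,7)
Wall sequence: LTRBL

1. t=1 → L at (0,9); v=(1,1)
2. t=2 → T at (2,11); v=(1,-1)
3. t=8 → R at (10,3); v=(-1,-1)
4. t=3 → B at (7,0); v=(-1,1)
5. t=7 → L at (0,7); v=(1,1)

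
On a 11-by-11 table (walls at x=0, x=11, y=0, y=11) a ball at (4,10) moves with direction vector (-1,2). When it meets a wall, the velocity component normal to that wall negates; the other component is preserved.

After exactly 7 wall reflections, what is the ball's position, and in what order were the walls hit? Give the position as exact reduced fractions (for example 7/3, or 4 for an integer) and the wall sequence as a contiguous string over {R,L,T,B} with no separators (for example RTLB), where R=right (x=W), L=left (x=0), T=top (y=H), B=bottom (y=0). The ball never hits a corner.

1. t=1/2 → T at (7/2,11); v=(-1,-2)
2. t=7/2 → L at (0,4); v=(1,-2)
3. t=2 → B at (2,0); v=(1,2)
4. t=11/2 → T at (15/2,11); v=(1,-2)
5. t=7/2 → R at (11,4); v=(-1,-2)
6. t=2 → B at (9,0); v=(-1,2)
7. t=11/2 → T at (7/2,11); v=(-1,-2)

Final position: (7/2,11)
Wall sequence: TLBTRBT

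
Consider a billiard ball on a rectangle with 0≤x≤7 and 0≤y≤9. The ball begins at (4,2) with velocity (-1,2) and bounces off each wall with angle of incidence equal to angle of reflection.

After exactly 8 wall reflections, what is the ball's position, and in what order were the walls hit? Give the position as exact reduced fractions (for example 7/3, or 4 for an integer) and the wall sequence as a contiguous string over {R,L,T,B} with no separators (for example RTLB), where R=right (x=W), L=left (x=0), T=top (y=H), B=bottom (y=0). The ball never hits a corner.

1. t=7/2 → T at (1/2,9); v=(-1,-2)
2. t=1/2 → L at (0,8); v=(1,-2)
3. t=4 → B at (4,0); v=(1,2)
4. t=3 → R at (7,6); v=(-1,2)
5. t=3/2 → T at (11/2,9); v=(-1,-2)
6. t=9/2 → B at (1,0); v=(-1,2)
7. t=1 → L at (0,2); v=(1,2)
8. t=7/2 → T at (7/2,9); v=(1,-2)

Final position: (7/2,9)
Wall sequence: TLBRTBLT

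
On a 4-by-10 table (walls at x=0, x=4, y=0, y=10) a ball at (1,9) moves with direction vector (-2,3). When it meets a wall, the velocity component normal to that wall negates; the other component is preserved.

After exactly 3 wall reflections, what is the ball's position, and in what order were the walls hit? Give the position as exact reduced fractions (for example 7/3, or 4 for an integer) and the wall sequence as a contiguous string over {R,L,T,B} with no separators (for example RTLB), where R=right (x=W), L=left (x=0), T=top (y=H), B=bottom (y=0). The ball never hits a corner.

1. t=1/3 → T at (1/3,10); v=(-2,-3)
2. t=1/6 → L at (0,19/2); v=(2,-3)
3. t=2 → R at (4,7/2); v=(-2,-3)

Final position: (4,7/2)
Wall sequence: TLR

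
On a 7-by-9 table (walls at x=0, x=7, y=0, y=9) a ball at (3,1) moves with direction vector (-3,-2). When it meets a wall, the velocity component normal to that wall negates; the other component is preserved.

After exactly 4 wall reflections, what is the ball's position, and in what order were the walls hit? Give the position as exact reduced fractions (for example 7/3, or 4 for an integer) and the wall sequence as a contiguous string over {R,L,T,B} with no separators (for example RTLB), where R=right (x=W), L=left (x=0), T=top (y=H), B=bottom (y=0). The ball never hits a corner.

Final position: (2,9)
Wall sequence: BLRT

1. t=1/2 → B at (3/2,0); v=(-3,2)
2. t=1/2 → L at (0,1); v=(3,2)
3. t=7/3 → R at (7,17/3); v=(-3,2)
4. t=5/3 → T at (2,9); v=(-3,-2)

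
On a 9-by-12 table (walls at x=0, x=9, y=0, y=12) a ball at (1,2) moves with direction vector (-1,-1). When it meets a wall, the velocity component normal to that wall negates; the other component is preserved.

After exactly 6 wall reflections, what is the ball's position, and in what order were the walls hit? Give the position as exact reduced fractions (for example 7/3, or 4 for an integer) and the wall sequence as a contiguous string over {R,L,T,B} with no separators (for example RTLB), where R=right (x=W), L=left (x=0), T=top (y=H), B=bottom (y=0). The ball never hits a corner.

Final position: (7,0)
Wall sequence: LBRTLB

1. t=1 → L at (0,1); v=(1,-1)
2. t=1 → B at (1,0); v=(1,1)
3. t=8 → R at (9,8); v=(-1,1)
4. t=4 → T at (5,12); v=(-1,-1)
5. t=5 → L at (0,7); v=(1,-1)
6. t=7 → B at (7,0); v=(1,1)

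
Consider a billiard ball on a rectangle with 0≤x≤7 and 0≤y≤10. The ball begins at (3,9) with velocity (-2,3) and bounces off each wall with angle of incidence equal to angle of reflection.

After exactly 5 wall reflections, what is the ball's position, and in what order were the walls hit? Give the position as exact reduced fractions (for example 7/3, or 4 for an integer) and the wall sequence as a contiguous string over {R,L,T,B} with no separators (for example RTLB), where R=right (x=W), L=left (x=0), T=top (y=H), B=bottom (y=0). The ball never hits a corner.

Final position: (3,10)
Wall sequence: TLBRT

1. t=1/3 → T at (7/3,10); v=(-2,-3)
2. t=7/6 → L at (0,13/2); v=(2,-3)
3. t=13/6 → B at (13/3,0); v=(2,3)
4. t=4/3 → R at (7,4); v=(-2,3)
5. t=2 → T at (3,10); v=(-2,-3)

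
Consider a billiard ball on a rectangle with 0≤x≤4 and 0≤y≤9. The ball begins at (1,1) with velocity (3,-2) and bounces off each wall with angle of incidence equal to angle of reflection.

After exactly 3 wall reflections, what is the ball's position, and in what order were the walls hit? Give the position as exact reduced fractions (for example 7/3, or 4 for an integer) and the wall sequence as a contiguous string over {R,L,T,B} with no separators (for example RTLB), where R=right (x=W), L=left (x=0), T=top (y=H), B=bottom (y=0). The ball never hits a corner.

1. t=1/2 → B at (5/2,0); v=(3,2)
2. t=1/2 → R at (4,1); v=(-3,2)
3. t=4/3 → L at (0,11/3); v=(3,2)

Final position: (0,11/3)
Wall sequence: BRL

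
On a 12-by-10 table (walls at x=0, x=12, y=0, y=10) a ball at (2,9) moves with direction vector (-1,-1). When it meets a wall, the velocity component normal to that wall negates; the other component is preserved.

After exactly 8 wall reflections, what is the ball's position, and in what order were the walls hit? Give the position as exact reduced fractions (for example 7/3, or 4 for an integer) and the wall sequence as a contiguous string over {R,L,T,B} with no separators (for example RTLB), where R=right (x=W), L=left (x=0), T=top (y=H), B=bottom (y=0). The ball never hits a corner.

Final position: (11,10)
Wall sequence: LBRTLBRT

1. t=2 → L at (0,7); v=(1,-1)
2. t=7 → B at (7,0); v=(1,1)
3. t=5 → R at (12,5); v=(-1,1)
4. t=5 → T at (7,10); v=(-1,-1)
5. t=7 → L at (0,3); v=(1,-1)
6. t=3 → B at (3,0); v=(1,1)
7. t=9 → R at (12,9); v=(-1,1)
8. t=1 → T at (11,10); v=(-1,-1)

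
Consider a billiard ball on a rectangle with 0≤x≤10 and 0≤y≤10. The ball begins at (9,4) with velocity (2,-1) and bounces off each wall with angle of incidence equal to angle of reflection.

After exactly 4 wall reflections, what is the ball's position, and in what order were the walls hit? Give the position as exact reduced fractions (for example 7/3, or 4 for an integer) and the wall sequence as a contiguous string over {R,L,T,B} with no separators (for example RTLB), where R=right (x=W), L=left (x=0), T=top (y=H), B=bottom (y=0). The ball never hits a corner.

Final position: (10,13/2)
Wall sequence: RBLR

1. t=1/2 → R at (10,7/2); v=(-2,-1)
2. t=7/2 → B at (3,0); v=(-2,1)
3. t=3/2 → L at (0,3/2); v=(2,1)
4. t=5 → R at (10,13/2); v=(-2,1)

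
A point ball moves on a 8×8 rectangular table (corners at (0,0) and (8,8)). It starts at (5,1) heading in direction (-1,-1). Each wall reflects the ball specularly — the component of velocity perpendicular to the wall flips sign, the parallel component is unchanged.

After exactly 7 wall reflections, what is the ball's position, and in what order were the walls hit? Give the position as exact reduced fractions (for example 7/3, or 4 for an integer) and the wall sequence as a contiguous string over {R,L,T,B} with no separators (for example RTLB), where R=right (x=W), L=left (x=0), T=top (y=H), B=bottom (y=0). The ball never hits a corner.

Final position: (4,8)
Wall sequence: BLTRBLT

1. t=1 → B at (4,0); v=(-1,1)
2. t=4 → L at (0,4); v=(1,1)
3. t=4 → T at (4,8); v=(1,-1)
4. t=4 → R at (8,4); v=(-1,-1)
5. t=4 → B at (4,0); v=(-1,1)
6. t=4 → L at (0,4); v=(1,1)
7. t=4 → T at (4,8); v=(1,-1)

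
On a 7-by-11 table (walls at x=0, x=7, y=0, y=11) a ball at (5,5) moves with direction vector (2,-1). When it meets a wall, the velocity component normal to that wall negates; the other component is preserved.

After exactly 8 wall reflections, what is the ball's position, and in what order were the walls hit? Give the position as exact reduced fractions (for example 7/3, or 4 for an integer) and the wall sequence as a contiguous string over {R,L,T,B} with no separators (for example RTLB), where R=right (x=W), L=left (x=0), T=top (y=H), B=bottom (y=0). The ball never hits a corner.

Final position: (0,17/2)
Wall sequence: RLBRLRTL

1. t=1 → R at (7,4); v=(-2,-1)
2. t=7/2 → L at (0,1/2); v=(2,-1)
3. t=1/2 → B at (1,0); v=(2,1)
4. t=3 → R at (7,3); v=(-2,1)
5. t=7/2 → L at (0,13/2); v=(2,1)
6. t=7/2 → R at (7,10); v=(-2,1)
7. t=1 → T at (5,11); v=(-2,-1)
8. t=5/2 → L at (0,17/2); v=(2,-1)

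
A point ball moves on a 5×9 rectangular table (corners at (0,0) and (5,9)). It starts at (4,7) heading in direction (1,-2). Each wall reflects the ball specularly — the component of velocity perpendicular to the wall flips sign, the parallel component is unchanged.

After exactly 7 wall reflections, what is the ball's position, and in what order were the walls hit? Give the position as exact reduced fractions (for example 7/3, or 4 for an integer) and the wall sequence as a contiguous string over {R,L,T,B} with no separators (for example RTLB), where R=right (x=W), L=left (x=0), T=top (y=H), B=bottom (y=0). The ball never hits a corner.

1. t=1 → R at (5,5); v=(-1,-2)
2. t=5/2 → B at (5/2,0); v=(-1,2)
3. t=5/2 → L at (0,5); v=(1,2)
4. t=2 → T at (2,9); v=(1,-2)
5. t=3 → R at (5,3); v=(-1,-2)
6. t=3/2 → B at (7/2,0); v=(-1,2)
7. t=7/2 → L at (0,7); v=(1,2)

Final position: (0,7)
Wall sequence: RBLTRBL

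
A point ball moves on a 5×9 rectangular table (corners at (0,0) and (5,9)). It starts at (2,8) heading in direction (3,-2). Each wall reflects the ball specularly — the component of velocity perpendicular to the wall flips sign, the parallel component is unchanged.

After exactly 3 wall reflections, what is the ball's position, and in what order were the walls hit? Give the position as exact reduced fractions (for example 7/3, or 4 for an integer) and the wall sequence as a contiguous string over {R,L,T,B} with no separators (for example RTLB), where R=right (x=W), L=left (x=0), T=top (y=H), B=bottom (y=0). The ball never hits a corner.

Final position: (4,0)
Wall sequence: RLB

1. t=1 → R at (5,6); v=(-3,-2)
2. t=5/3 → L at (0,8/3); v=(3,-2)
3. t=4/3 → B at (4,0); v=(3,2)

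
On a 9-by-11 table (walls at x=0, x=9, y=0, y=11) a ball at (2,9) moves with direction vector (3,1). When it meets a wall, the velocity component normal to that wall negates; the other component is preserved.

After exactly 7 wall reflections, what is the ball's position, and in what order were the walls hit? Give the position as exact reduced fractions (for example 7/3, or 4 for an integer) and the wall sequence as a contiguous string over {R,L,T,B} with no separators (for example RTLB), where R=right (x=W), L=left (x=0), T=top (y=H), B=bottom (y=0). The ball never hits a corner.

Final position: (9,4/3)
Wall sequence: TRLRLBR

1. t=2 → T at (8,11); v=(3,-1)
2. t=1/3 → R at (9,32/3); v=(-3,-1)
3. t=3 → L at (0,23/3); v=(3,-1)
4. t=3 → R at (9,14/3); v=(-3,-1)
5. t=3 → L at (0,5/3); v=(3,-1)
6. t=5/3 → B at (5,0); v=(3,1)
7. t=4/3 → R at (9,4/3); v=(-3,1)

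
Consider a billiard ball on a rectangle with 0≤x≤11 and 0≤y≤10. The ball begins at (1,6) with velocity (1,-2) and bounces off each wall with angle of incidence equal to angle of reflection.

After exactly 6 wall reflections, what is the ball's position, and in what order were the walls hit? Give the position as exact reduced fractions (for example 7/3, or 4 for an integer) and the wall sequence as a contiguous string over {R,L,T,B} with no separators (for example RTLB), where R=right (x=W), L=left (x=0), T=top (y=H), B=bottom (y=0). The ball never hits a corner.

Final position: (0,4)
Wall sequence: BTRBTL

1. t=3 → B at (4,0); v=(1,2)
2. t=5 → T at (9,10); v=(1,-2)
3. t=2 → R at (11,6); v=(-1,-2)
4. t=3 → B at (8,0); v=(-1,2)
5. t=5 → T at (3,10); v=(-1,-2)
6. t=3 → L at (0,4); v=(1,-2)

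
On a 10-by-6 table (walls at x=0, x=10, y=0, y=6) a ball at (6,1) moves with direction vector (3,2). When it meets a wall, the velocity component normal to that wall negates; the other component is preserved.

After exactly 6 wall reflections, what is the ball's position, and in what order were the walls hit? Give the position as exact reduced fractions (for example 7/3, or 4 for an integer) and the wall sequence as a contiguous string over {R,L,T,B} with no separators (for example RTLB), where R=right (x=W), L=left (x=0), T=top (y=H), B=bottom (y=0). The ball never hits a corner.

1. t=4/3 → R at (10,11/3); v=(-3,2)
2. t=7/6 → T at (13/2,6); v=(-3,-2)
3. t=13/6 → L at (0,5/3); v=(3,-2)
4. t=5/6 → B at (5/2,0); v=(3,2)
5. t=5/2 → R at (10,5); v=(-3,2)
6. t=1/2 → T at (17/2,6); v=(-3,-2)

Final position: (17/2,6)
Wall sequence: RTLBRT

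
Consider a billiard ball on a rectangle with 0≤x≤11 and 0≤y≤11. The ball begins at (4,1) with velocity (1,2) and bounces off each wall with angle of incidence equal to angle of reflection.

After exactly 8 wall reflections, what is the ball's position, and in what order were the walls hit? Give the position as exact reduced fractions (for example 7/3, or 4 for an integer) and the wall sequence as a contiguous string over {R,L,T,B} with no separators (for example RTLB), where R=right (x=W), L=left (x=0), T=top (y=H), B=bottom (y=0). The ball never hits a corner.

Final position: (11,7)
Wall sequence: TRBTLBTR

1. t=5 → T at (9,11); v=(1,-2)
2. t=2 → R at (11,7); v=(-1,-2)
3. t=7/2 → B at (15/2,0); v=(-1,2)
4. t=11/2 → T at (2,11); v=(-1,-2)
5. t=2 → L at (0,7); v=(1,-2)
6. t=7/2 → B at (7/2,0); v=(1,2)
7. t=11/2 → T at (9,11); v=(1,-2)
8. t=2 → R at (11,7); v=(-1,-2)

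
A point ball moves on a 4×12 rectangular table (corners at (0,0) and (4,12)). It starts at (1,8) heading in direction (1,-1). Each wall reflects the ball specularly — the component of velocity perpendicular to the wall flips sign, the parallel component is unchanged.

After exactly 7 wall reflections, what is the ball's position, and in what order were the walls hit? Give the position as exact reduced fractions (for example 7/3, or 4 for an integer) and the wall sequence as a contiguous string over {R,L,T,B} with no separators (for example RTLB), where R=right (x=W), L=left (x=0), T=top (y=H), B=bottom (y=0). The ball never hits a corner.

1. t=3 → R at (4,5); v=(-1,-1)
2. t=4 → L at (0,1); v=(1,-1)
3. t=1 → B at (1,0); v=(1,1)
4. t=3 → R at (4,3); v=(-1,1)
5. t=4 → L at (0,7); v=(1,1)
6. t=4 → R at (4,11); v=(-1,1)
7. t=1 → T at (3,12); v=(-1,-1)

Final position: (3,12)
Wall sequence: RLBRLRT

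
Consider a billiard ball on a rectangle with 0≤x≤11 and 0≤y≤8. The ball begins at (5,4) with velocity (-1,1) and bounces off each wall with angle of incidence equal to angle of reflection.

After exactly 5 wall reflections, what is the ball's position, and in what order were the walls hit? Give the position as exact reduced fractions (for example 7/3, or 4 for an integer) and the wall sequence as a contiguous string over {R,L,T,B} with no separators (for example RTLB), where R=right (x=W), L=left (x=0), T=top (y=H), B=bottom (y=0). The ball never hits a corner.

Final position: (7,8)
Wall sequence: TLBRT

1. t=4 → T at (1,8); v=(-1,-1)
2. t=1 → L at (0,7); v=(1,-1)
3. t=7 → B at (7,0); v=(1,1)
4. t=4 → R at (11,4); v=(-1,1)
5. t=4 → T at (7,8); v=(-1,-1)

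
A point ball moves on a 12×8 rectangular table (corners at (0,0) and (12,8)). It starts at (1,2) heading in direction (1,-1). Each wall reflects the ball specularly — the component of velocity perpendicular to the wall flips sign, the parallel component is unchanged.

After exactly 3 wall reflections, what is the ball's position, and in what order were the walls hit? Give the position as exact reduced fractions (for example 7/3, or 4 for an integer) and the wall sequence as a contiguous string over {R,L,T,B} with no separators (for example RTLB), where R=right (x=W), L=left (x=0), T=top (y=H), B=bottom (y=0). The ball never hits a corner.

1. t=2 → B at (3,0); v=(1,1)
2. t=8 → T at (11,8); v=(1,-1)
3. t=1 → R at (12,7); v=(-1,-1)

Final position: (12,7)
Wall sequence: BTR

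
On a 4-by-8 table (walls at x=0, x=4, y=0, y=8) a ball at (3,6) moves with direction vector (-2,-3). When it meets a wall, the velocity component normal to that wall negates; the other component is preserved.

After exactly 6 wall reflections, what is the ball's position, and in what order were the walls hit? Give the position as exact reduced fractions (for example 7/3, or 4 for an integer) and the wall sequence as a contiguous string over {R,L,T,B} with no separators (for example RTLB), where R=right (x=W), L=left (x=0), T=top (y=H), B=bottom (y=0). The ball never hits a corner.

Final position: (11/3,0)
Wall sequence: LBRTLB

1. t=3/2 → L at (0,3/2); v=(2,-3)
2. t=1/2 → B at (1,0); v=(2,3)
3. t=3/2 → R at (4,9/2); v=(-2,3)
4. t=7/6 → T at (5/3,8); v=(-2,-3)
5. t=5/6 → L at (0,11/2); v=(2,-3)
6. t=11/6 → B at (11/3,0); v=(2,3)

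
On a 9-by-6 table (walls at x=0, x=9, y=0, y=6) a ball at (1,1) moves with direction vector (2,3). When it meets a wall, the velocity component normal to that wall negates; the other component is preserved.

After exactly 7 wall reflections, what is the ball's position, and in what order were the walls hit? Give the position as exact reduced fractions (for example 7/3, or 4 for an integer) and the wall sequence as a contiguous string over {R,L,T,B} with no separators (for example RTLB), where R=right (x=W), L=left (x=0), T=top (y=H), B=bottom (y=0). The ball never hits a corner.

1. t=5/3 → T at (13/3,6); v=(2,-3)
2. t=2 → B at (25/3,0); v=(2,3)
3. t=1/3 → R at (9,1); v=(-2,3)
4. t=5/3 → T at (17/3,6); v=(-2,-3)
5. t=2 → B at (5/3,0); v=(-2,3)
6. t=5/6 → L at (0,5/2); v=(2,3)
7. t=7/6 → T at (7/3,6); v=(2,-3)

Final position: (7/3,6)
Wall sequence: TBRTBLT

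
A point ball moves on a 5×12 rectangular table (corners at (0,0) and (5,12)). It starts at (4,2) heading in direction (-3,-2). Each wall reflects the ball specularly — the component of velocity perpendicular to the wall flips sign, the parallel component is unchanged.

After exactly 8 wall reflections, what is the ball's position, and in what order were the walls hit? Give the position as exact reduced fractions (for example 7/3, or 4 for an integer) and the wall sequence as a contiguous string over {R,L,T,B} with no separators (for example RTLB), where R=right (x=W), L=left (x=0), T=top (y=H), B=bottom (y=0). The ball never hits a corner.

1. t=1 → B at (1,0); v=(-3,2)
2. t=1/3 → L at (0,2/3); v=(3,2)
3. t=5/3 → R at (5,4); v=(-3,2)
4. t=5/3 → L at (0,22/3); v=(3,2)
5. t=5/3 → R at (5,32/3); v=(-3,2)
6. t=2/3 → T at (3,12); v=(-3,-2)
7. t=1 → L at (0,10); v=(3,-2)
8. t=5/3 → R at (5,20/3); v=(-3,-2)

Final position: (5,20/3)
Wall sequence: BLRLRTLR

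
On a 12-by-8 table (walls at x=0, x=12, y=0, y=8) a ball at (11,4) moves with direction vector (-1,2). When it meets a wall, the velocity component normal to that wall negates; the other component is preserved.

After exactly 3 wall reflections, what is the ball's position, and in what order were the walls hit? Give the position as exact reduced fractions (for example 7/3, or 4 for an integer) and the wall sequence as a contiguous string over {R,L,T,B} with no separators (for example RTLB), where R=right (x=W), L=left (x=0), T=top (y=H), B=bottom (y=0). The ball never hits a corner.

Final position: (1,8)
Wall sequence: TBT

1. t=2 → T at (9,8); v=(-1,-2)
2. t=4 → B at (5,0); v=(-1,2)
3. t=4 → T at (1,8); v=(-1,-2)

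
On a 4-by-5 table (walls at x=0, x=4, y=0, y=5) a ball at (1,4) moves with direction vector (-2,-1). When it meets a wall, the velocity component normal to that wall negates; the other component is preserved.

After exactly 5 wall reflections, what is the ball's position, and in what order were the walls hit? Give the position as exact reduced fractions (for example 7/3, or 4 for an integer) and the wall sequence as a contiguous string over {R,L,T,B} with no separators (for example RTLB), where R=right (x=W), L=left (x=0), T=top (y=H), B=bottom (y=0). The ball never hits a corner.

Final position: (4,5/2)
Wall sequence: LRBLR

1. t=1/2 → L at (0,7/2); v=(2,-1)
2. t=2 → R at (4,3/2); v=(-2,-1)
3. t=3/2 → B at (1,0); v=(-2,1)
4. t=1/2 → L at (0,1/2); v=(2,1)
5. t=2 → R at (4,5/2); v=(-2,1)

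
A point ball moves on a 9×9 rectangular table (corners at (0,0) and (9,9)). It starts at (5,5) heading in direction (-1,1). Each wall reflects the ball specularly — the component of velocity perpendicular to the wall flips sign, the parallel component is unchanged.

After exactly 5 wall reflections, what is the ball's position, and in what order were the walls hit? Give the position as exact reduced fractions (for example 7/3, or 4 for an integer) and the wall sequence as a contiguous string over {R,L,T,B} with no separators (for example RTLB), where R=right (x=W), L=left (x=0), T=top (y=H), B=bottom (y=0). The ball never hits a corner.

Final position: (1,9)
Wall sequence: TLBRT

1. t=4 → T at (1,9); v=(-1,-1)
2. t=1 → L at (0,8); v=(1,-1)
3. t=8 → B at (8,0); v=(1,1)
4. t=1 → R at (9,1); v=(-1,1)
5. t=8 → T at (1,9); v=(-1,-1)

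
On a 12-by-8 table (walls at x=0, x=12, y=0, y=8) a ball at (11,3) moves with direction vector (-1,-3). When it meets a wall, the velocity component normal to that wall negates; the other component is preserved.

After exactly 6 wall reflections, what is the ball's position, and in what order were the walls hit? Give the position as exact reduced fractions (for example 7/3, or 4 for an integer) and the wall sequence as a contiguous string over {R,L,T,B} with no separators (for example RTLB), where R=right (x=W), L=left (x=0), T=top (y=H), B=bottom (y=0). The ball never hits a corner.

1. t=1 → B at (10,0); v=(-1,3)
2. t=8/3 → T at (22/3,8); v=(-1,-3)
3. t=8/3 → B at (14/3,0); v=(-1,3)
4. t=8/3 → T at (2,8); v=(-1,-3)
5. t=2 → L at (0,2); v=(1,-3)
6. t=2/3 → B at (2/3,0); v=(1,3)

Final position: (2/3,0)
Wall sequence: BTBTLB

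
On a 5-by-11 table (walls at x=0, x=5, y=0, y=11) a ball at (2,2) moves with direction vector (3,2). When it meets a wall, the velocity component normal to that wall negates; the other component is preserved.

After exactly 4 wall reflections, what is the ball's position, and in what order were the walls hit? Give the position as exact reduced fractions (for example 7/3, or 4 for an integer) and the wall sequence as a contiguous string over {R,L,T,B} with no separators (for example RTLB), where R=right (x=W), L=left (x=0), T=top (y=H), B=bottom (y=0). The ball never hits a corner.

Final position: (9/2,11)
Wall sequence: RLRT

1. t=1 → R at (5,4); v=(-3,2)
2. t=5/3 → L at (0,22/3); v=(3,2)
3. t=5/3 → R at (5,32/3); v=(-3,2)
4. t=1/6 → T at (9/2,11); v=(-3,-2)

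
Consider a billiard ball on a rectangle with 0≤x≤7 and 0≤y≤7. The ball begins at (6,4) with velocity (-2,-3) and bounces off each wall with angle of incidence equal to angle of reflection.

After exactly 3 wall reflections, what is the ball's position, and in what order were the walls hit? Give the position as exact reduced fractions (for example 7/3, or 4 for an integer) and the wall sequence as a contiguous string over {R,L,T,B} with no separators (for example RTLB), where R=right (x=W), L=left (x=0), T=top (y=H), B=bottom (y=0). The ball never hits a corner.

1. t=4/3 → B at (10/3,0); v=(-2,3)
2. t=5/3 → L at (0,5); v=(2,3)
3. t=2/3 → T at (4/3,7); v=(2,-3)

Final position: (4/3,7)
Wall sequence: BLT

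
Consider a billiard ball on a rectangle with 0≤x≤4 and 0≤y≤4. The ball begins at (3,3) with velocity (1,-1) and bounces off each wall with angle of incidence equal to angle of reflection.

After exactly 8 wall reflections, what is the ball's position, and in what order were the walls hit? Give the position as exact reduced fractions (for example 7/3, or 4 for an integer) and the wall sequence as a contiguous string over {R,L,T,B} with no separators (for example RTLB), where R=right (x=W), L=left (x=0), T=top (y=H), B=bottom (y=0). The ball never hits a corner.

1. t=1 → R at (4,2); v=(-1,-1)
2. t=2 → B at (2,0); v=(-1,1)
3. t=2 → L at (0,2); v=(1,1)
4. t=2 → T at (2,4); v=(1,-1)
5. t=2 → R at (4,2); v=(-1,-1)
6. t=2 → B at (2,0); v=(-1,1)
7. t=2 → L at (0,2); v=(1,1)
8. t=2 → T at (2,4); v=(1,-1)

Final position: (2,4)
Wall sequence: RBLTRBLT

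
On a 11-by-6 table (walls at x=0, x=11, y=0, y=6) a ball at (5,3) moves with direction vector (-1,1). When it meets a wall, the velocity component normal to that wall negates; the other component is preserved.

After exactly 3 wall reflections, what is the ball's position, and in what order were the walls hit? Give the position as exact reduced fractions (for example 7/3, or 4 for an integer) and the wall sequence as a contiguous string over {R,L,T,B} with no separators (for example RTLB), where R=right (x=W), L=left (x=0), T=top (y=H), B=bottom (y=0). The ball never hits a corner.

1. t=3 → T at (2,6); v=(-1,-1)
2. t=2 → L at (0,4); v=(1,-1)
3. t=4 → B at (4,0); v=(1,1)

Final position: (4,0)
Wall sequence: TLB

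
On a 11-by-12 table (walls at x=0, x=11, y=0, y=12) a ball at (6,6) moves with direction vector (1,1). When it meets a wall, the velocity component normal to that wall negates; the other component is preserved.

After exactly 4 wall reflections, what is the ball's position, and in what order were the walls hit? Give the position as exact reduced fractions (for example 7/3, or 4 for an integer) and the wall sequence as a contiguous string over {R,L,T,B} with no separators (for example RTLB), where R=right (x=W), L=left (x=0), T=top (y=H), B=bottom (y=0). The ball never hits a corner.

Final position: (2,0)
Wall sequence: RTLB

1. t=5 → R at (11,11); v=(-1,1)
2. t=1 → T at (10,12); v=(-1,-1)
3. t=10 → L at (0,2); v=(1,-1)
4. t=2 → B at (2,0); v=(1,1)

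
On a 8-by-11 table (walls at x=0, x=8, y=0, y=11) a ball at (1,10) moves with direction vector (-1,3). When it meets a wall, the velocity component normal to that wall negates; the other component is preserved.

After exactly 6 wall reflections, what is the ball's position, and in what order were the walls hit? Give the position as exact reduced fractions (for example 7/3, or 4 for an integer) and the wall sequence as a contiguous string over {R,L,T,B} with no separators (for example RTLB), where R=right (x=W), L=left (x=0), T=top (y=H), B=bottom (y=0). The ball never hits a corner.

Final position: (17/3,0)
Wall sequence: TLBTRB

1. t=1/3 → T at (2/3,11); v=(-1,-3)
2. t=2/3 → L at (0,9); v=(1,-3)
3. t=3 → B at (3,0); v=(1,3)
4. t=11/3 → T at (20/3,11); v=(1,-3)
5. t=4/3 → R at (8,7); v=(-1,-3)
6. t=7/3 → B at (17/3,0); v=(-1,3)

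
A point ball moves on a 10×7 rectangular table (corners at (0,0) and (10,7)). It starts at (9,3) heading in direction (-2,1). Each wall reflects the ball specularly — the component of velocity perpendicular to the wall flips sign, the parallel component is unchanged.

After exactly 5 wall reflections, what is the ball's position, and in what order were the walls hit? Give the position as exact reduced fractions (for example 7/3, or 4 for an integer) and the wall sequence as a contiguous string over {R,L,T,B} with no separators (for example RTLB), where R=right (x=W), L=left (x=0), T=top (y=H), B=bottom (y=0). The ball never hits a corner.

1. t=4 → T at (1,7); v=(-2,-1)
2. t=1/2 → L at (0,13/2); v=(2,-1)
3. t=5 → R at (10,3/2); v=(-2,-1)
4. t=3/2 → B at (7,0); v=(-2,1)
5. t=7/2 → L at (0,7/2); v=(2,1)

Final position: (0,7/2)
Wall sequence: TLRBL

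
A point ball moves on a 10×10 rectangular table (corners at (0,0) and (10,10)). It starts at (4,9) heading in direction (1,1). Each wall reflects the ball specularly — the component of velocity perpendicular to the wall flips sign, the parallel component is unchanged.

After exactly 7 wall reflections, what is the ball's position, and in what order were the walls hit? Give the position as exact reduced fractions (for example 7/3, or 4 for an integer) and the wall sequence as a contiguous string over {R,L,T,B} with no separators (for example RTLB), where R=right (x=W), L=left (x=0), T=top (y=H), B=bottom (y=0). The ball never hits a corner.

Final position: (5,0)
Wall sequence: TRBLTRB

1. t=1 → T at (5,10); v=(1,-1)
2. t=5 → R at (10,5); v=(-1,-1)
3. t=5 → B at (5,0); v=(-1,1)
4. t=5 → L at (0,5); v=(1,1)
5. t=5 → T at (5,10); v=(1,-1)
6. t=5 → R at (10,5); v=(-1,-1)
7. t=5 → B at (5,0); v=(-1,1)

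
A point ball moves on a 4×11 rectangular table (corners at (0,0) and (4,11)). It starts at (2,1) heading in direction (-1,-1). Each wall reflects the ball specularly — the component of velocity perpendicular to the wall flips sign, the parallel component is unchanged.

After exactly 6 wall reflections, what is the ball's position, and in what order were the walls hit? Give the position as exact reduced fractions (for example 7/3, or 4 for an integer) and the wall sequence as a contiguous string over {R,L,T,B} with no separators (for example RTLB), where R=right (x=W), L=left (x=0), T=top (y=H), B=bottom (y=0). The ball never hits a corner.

Final position: (4,9)
Wall sequence: BLRLTR

1. t=1 → B at (1,0); v=(-1,1)
2. t=1 → L at (0,1); v=(1,1)
3. t=4 → R at (4,5); v=(-1,1)
4. t=4 → L at (0,9); v=(1,1)
5. t=2 → T at (2,11); v=(1,-1)
6. t=2 → R at (4,9); v=(-1,-1)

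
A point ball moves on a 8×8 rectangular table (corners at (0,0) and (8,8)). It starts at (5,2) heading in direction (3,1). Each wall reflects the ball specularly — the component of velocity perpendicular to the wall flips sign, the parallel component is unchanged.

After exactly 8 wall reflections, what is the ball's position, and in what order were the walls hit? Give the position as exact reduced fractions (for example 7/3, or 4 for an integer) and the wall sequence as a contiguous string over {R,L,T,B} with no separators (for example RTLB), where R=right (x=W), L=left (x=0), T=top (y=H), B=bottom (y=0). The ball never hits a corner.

Final position: (0,1/3)
Wall sequence: RLTRLRBL

1. t=1 → R at (8,3); v=(-3,1)
2. t=8/3 → L at (0,17/3); v=(3,1)
3. t=7/3 → T at (7,8); v=(3,-1)
4. t=1/3 → R at (8,23/3); v=(-3,-1)
5. t=8/3 → L at (0,5); v=(3,-1)
6. t=8/3 → R at (8,7/3); v=(-3,-1)
7. t=7/3 → B at (1,0); v=(-3,1)
8. t=1/3 → L at (0,1/3); v=(3,1)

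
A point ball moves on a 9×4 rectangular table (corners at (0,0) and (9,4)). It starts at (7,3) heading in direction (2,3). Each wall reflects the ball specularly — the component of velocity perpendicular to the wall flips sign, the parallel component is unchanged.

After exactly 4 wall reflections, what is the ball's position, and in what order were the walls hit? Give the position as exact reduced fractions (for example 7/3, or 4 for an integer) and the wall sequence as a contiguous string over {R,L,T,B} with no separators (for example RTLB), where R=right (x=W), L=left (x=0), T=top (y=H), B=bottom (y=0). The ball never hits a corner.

Final position: (5,4)
Wall sequence: TRBT

1. t=1/3 → T at (23/3,4); v=(2,-3)
2. t=2/3 → R at (9,2); v=(-2,-3)
3. t=2/3 → B at (23/3,0); v=(-2,3)
4. t=4/3 → T at (5,4); v=(-2,-3)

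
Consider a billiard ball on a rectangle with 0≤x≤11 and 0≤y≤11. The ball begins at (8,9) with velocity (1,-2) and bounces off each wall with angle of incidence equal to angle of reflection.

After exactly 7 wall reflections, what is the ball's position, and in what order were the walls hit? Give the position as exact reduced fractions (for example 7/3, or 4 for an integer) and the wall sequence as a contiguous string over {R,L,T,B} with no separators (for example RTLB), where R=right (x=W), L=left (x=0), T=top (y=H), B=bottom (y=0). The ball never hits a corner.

1. t=3 → R at (11,3); v=(-1,-2)
2. t=3/2 → B at (19/2,0); v=(-1,2)
3. t=11/2 → T at (4,11); v=(-1,-2)
4. t=4 → L at (0,3); v=(1,-2)
5. t=3/2 → B at (3/2,0); v=(1,2)
6. t=11/2 → T at (7,11); v=(1,-2)
7. t=4 → R at (11,3); v=(-1,-2)

Final position: (11,3)
Wall sequence: RBTLBTR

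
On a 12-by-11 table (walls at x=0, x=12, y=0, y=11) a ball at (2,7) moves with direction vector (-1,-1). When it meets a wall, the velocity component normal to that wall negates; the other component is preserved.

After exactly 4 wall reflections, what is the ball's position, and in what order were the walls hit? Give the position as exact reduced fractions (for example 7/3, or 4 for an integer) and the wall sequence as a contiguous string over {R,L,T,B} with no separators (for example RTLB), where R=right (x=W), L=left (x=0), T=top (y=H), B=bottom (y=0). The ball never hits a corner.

1. t=2 → L at (0,5); v=(1,-1)
2. t=5 → B at (5,0); v=(1,1)
3. t=7 → R at (12,7); v=(-1,1)
4. t=4 → T at (8,11); v=(-1,-1)

Final position: (8,11)
Wall sequence: LBRT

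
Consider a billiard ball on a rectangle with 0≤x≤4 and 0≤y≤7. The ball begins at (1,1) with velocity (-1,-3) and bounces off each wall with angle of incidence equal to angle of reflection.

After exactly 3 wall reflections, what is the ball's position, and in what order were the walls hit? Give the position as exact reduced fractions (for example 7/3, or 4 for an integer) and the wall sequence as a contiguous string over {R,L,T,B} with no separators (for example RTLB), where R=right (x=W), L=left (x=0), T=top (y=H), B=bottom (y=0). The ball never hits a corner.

Final position: (5/3,7)
Wall sequence: BLT

1. t=1/3 → B at (2/3,0); v=(-1,3)
2. t=2/3 → L at (0,2); v=(1,3)
3. t=5/3 → T at (5/3,7); v=(1,-3)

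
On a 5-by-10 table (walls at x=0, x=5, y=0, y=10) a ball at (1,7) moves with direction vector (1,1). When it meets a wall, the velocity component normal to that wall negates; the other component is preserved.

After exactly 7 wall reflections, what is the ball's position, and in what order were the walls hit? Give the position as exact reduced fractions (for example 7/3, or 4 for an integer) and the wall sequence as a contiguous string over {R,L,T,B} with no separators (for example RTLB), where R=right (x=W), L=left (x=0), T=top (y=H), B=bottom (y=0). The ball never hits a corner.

1. t=3 → T at (4,10); v=(1,-1)
2. t=1 → R at (5,9); v=(-1,-1)
3. t=5 → L at (0,4); v=(1,-1)
4. t=4 → B at (4,0); v=(1,1)
5. t=1 → R at (5,1); v=(-1,1)
6. t=5 → L at (0,6); v=(1,1)
7. t=4 → T at (4,10); v=(1,-1)

Final position: (4,10)
Wall sequence: TRLBRLT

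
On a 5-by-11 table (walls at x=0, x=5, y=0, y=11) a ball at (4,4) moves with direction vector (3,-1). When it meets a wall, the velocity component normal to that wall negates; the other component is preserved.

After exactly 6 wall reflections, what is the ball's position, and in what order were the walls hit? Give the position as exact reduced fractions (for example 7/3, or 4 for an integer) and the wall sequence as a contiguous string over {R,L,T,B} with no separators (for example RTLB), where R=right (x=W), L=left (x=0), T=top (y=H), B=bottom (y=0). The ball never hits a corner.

1. t=1/3 → R at (5,11/3); v=(-3,-1)
2. t=5/3 → L at (0,2); v=(3,-1)
3. t=5/3 → R at (5,1/3); v=(-3,-1)
4. t=1/3 → B at (4,0); v=(-3,1)
5. t=4/3 → L at (0,4/3); v=(3,1)
6. t=5/3 → R at (5,3); v=(-3,1)

Final position: (5,3)
Wall sequence: RLRBLR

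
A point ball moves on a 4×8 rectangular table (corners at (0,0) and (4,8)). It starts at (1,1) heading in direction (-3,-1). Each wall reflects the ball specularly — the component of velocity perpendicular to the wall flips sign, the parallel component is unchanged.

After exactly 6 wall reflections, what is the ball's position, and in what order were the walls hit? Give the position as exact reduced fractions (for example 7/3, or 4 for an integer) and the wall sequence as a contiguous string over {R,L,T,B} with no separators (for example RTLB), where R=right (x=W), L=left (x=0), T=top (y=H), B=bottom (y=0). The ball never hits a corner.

1. t=1/3 → L at (0,2/3); v=(3,-1)
2. t=2/3 → B at (2,0); v=(3,1)
3. t=2/3 → R at (4,2/3); v=(-3,1)
4. t=4/3 → L at (0,2); v=(3,1)
5. t=4/3 → R at (4,10/3); v=(-3,1)
6. t=4/3 → L at (0,14/3); v=(3,1)

Final position: (0,14/3)
Wall sequence: LBRLRL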